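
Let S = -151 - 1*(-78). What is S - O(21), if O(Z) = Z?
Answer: -94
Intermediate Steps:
S = -73 (S = -151 + 78 = -73)
S - O(21) = -73 - 1*21 = -73 - 21 = -94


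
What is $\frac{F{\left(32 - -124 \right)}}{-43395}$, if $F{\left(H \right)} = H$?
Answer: $- \frac{52}{14465} \approx -0.0035949$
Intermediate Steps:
$\frac{F{\left(32 - -124 \right)}}{-43395} = \frac{32 - -124}{-43395} = \left(32 + 124\right) \left(- \frac{1}{43395}\right) = 156 \left(- \frac{1}{43395}\right) = - \frac{52}{14465}$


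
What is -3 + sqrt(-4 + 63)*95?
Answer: -3 + 95*sqrt(59) ≈ 726.71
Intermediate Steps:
-3 + sqrt(-4 + 63)*95 = -3 + sqrt(59)*95 = -3 + 95*sqrt(59)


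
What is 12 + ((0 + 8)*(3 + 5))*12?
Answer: 780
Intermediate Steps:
12 + ((0 + 8)*(3 + 5))*12 = 12 + (8*8)*12 = 12 + 64*12 = 12 + 768 = 780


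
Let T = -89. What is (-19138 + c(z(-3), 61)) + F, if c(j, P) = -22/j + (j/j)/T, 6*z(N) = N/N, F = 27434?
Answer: 726595/89 ≈ 8164.0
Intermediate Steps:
z(N) = 1/6 (z(N) = (N/N)/6 = (1/6)*1 = 1/6)
c(j, P) = -1/89 - 22/j (c(j, P) = -22/j + (j/j)/(-89) = -22/j + 1*(-1/89) = -22/j - 1/89 = -1/89 - 22/j)
(-19138 + c(z(-3), 61)) + F = (-19138 + (-1958 - 1*1/6)/(89*(1/6))) + 27434 = (-19138 + (1/89)*6*(-1958 - 1/6)) + 27434 = (-19138 + (1/89)*6*(-11749/6)) + 27434 = (-19138 - 11749/89) + 27434 = -1715031/89 + 27434 = 726595/89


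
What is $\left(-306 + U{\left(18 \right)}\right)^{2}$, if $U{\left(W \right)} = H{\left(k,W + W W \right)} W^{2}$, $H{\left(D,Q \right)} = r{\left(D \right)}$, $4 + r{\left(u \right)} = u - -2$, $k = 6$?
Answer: $980100$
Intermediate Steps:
$r{\left(u \right)} = -2 + u$ ($r{\left(u \right)} = -4 + \left(u - -2\right) = -4 + \left(u + 2\right) = -4 + \left(2 + u\right) = -2 + u$)
$H{\left(D,Q \right)} = -2 + D$
$U{\left(W \right)} = 4 W^{2}$ ($U{\left(W \right)} = \left(-2 + 6\right) W^{2} = 4 W^{2}$)
$\left(-306 + U{\left(18 \right)}\right)^{2} = \left(-306 + 4 \cdot 18^{2}\right)^{2} = \left(-306 + 4 \cdot 324\right)^{2} = \left(-306 + 1296\right)^{2} = 990^{2} = 980100$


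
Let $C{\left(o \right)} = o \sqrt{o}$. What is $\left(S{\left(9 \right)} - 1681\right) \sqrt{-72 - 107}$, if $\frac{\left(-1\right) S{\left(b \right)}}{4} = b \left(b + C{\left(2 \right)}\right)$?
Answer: $i \sqrt{179} \left(-2005 - 72 \sqrt{2}\right) \approx - 28187.0 i$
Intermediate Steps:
$C{\left(o \right)} = o^{\frac{3}{2}}$
$S{\left(b \right)} = - 4 b \left(b + 2 \sqrt{2}\right)$ ($S{\left(b \right)} = - 4 b \left(b + 2^{\frac{3}{2}}\right) = - 4 b \left(b + 2 \sqrt{2}\right)$)
$\left(S{\left(9 \right)} - 1681\right) \sqrt{-72 - 107} = \left(\left(-4\right) 9 \left(9 + 2 \sqrt{2}\right) - 1681\right) \sqrt{-72 - 107} = \left(\left(-324 - 72 \sqrt{2}\right) - 1681\right) \sqrt{-179} = \left(-2005 - 72 \sqrt{2}\right) i \sqrt{179} = i \sqrt{179} \left(-2005 - 72 \sqrt{2}\right)$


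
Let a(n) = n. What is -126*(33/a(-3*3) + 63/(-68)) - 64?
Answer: 17501/34 ≈ 514.74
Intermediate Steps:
-126*(33/a(-3*3) + 63/(-68)) - 64 = -126*(33/((-3*3)) + 63/(-68)) - 64 = -126*(33/(-9) + 63*(-1/68)) - 64 = -126*(33*(-⅑) - 63/68) - 64 = -126*(-11/3 - 63/68) - 64 = -126*(-937/204) - 64 = 19677/34 - 64 = 17501/34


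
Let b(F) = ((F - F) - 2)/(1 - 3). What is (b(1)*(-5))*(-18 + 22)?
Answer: -20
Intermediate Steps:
b(F) = 1 (b(F) = (0 - 2)/(-2) = -2*(-½) = 1)
(b(1)*(-5))*(-18 + 22) = (1*(-5))*(-18 + 22) = -5*4 = -20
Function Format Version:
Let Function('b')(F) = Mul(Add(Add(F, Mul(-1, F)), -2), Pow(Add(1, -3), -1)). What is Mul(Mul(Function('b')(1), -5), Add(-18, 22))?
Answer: -20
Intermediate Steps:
Function('b')(F) = 1 (Function('b')(F) = Mul(Add(0, -2), Pow(-2, -1)) = Mul(-2, Rational(-1, 2)) = 1)
Mul(Mul(Function('b')(1), -5), Add(-18, 22)) = Mul(Mul(1, -5), Add(-18, 22)) = Mul(-5, 4) = -20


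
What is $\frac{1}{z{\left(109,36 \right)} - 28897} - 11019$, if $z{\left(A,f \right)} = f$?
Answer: $- \frac{318019360}{28861} \approx -11019.0$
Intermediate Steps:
$\frac{1}{z{\left(109,36 \right)} - 28897} - 11019 = \frac{1}{36 - 28897} - 11019 = \frac{1}{-28861} - 11019 = - \frac{1}{28861} - 11019 = - \frac{318019360}{28861}$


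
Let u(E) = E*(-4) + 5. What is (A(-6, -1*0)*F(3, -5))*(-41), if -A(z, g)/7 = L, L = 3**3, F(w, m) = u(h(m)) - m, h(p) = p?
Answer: 232470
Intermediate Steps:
u(E) = 5 - 4*E (u(E) = -4*E + 5 = 5 - 4*E)
F(w, m) = 5 - 5*m (F(w, m) = (5 - 4*m) - m = 5 - 5*m)
L = 27
A(z, g) = -189 (A(z, g) = -7*27 = -189)
(A(-6, -1*0)*F(3, -5))*(-41) = -189*(5 - 5*(-5))*(-41) = -189*(5 + 25)*(-41) = -189*30*(-41) = -5670*(-41) = 232470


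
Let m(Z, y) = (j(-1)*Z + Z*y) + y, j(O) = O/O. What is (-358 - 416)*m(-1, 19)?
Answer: 774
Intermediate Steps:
j(O) = 1
m(Z, y) = Z + y + Z*y (m(Z, y) = (1*Z + Z*y) + y = (Z + Z*y) + y = Z + y + Z*y)
(-358 - 416)*m(-1, 19) = (-358 - 416)*(-1 + 19 - 1*19) = -774*(-1 + 19 - 19) = -774*(-1) = 774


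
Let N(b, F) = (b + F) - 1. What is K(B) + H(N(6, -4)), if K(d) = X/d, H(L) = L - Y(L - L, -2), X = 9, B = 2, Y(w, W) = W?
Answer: 15/2 ≈ 7.5000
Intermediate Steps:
N(b, F) = -1 + F + b (N(b, F) = (F + b) - 1 = -1 + F + b)
H(L) = 2 + L (H(L) = L - 1*(-2) = L + 2 = 2 + L)
K(d) = 9/d
K(B) + H(N(6, -4)) = 9/2 + (2 + (-1 - 4 + 6)) = 9*(½) + (2 + 1) = 9/2 + 3 = 15/2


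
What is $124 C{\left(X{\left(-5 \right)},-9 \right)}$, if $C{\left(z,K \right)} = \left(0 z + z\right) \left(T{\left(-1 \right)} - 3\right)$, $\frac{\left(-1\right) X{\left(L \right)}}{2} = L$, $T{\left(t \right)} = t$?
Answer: $-4960$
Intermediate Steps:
$X{\left(L \right)} = - 2 L$
$C{\left(z,K \right)} = - 4 z$ ($C{\left(z,K \right)} = \left(0 z + z\right) \left(-1 - 3\right) = \left(0 + z\right) \left(-4\right) = z \left(-4\right) = - 4 z$)
$124 C{\left(X{\left(-5 \right)},-9 \right)} = 124 \left(- 4 \left(\left(-2\right) \left(-5\right)\right)\right) = 124 \left(\left(-4\right) 10\right) = 124 \left(-40\right) = -4960$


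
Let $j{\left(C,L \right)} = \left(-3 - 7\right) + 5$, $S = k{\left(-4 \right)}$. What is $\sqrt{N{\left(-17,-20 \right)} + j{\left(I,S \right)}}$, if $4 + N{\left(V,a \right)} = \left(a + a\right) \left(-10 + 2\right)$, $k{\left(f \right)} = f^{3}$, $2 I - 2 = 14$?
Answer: $\sqrt{311} \approx 17.635$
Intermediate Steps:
$I = 8$ ($I = 1 + \frac{1}{2} \cdot 14 = 1 + 7 = 8$)
$N{\left(V,a \right)} = -4 - 16 a$ ($N{\left(V,a \right)} = -4 + \left(a + a\right) \left(-10 + 2\right) = -4 + 2 a \left(-8\right) = -4 - 16 a$)
$S = -64$ ($S = \left(-4\right)^{3} = -64$)
$j{\left(C,L \right)} = -5$ ($j{\left(C,L \right)} = -10 + 5 = -5$)
$\sqrt{N{\left(-17,-20 \right)} + j{\left(I,S \right)}} = \sqrt{\left(-4 - -320\right) - 5} = \sqrt{\left(-4 + 320\right) - 5} = \sqrt{316 - 5} = \sqrt{311}$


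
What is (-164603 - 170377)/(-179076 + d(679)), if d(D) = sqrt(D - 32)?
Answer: 59986878480/32068213129 + 334980*sqrt(647)/32068213129 ≈ 1.8709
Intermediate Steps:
d(D) = sqrt(-32 + D)
(-164603 - 170377)/(-179076 + d(679)) = (-164603 - 170377)/(-179076 + sqrt(-32 + 679)) = -334980/(-179076 + sqrt(647))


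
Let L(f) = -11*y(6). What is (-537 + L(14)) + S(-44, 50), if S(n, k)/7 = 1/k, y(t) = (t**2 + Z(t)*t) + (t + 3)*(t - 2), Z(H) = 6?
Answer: -86243/50 ≈ -1724.9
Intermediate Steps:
y(t) = t**2 + 6*t + (-2 + t)*(3 + t) (y(t) = (t**2 + 6*t) + (t + 3)*(t - 2) = (t**2 + 6*t) + (3 + t)*(-2 + t) = (t**2 + 6*t) + (-2 + t)*(3 + t) = t**2 + 6*t + (-2 + t)*(3 + t))
S(n, k) = 7/k
L(f) = -1188 (L(f) = -11*(-6 + 2*6**2 + 7*6) = -11*(-6 + 2*36 + 42) = -11*(-6 + 72 + 42) = -11*108 = -1188)
(-537 + L(14)) + S(-44, 50) = (-537 - 1188) + 7/50 = -1725 + 7*(1/50) = -1725 + 7/50 = -86243/50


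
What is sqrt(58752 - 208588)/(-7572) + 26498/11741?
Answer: 26498/11741 - I*sqrt(37459)/3786 ≈ 2.2569 - 0.051121*I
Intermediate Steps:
sqrt(58752 - 208588)/(-7572) + 26498/11741 = sqrt(-149836)*(-1/7572) + 26498*(1/11741) = (2*I*sqrt(37459))*(-1/7572) + 26498/11741 = -I*sqrt(37459)/3786 + 26498/11741 = 26498/11741 - I*sqrt(37459)/3786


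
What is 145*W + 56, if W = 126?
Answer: 18326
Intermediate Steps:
145*W + 56 = 145*126 + 56 = 18270 + 56 = 18326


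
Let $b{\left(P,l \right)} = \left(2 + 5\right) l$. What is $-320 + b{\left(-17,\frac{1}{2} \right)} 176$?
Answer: $296$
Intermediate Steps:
$b{\left(P,l \right)} = 7 l$
$-320 + b{\left(-17,\frac{1}{2} \right)} 176 = -320 + \frac{7}{2} \cdot 176 = -320 + 616 = 296$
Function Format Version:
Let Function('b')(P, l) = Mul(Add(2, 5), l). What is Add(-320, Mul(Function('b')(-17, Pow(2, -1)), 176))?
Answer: 296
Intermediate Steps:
Function('b')(P, l) = Mul(7, l)
Add(-320, Mul(Function('b')(-17, Pow(2, -1)), 176)) = Add(-320, Mul(Mul(7, Pow(2, -1)), 176)) = Add(-320, Mul(Mul(7, Rational(1, 2)), 176)) = Add(-320, Mul(Rational(7, 2), 176)) = Add(-320, 616) = 296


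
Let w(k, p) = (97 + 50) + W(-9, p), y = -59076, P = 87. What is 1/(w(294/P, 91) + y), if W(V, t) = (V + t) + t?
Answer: -1/58756 ≈ -1.7020e-5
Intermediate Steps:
W(V, t) = V + 2*t
w(k, p) = 138 + 2*p (w(k, p) = (97 + 50) + (-9 + 2*p) = 147 + (-9 + 2*p) = 138 + 2*p)
1/(w(294/P, 91) + y) = 1/((138 + 2*91) - 59076) = 1/((138 + 182) - 59076) = 1/(320 - 59076) = 1/(-58756) = -1/58756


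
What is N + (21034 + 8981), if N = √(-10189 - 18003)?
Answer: 30015 + 4*I*√1762 ≈ 30015.0 + 167.9*I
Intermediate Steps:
N = 4*I*√1762 (N = √(-28192) = 4*I*√1762 ≈ 167.9*I)
N + (21034 + 8981) = 4*I*√1762 + (21034 + 8981) = 4*I*√1762 + 30015 = 30015 + 4*I*√1762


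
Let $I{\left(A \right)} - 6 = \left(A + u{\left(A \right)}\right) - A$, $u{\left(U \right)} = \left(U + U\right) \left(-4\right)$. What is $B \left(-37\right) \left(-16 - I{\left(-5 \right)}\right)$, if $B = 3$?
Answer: $6882$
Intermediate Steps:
$u{\left(U \right)} = - 8 U$ ($u{\left(U \right)} = 2 U \left(-4\right) = - 8 U$)
$I{\left(A \right)} = 6 - 8 A$ ($I{\left(A \right)} = 6 + \left(\left(A - 8 A\right) - A\right) = 6 - 8 A$)
$B \left(-37\right) \left(-16 - I{\left(-5 \right)}\right) = 3 \left(-37\right) \left(-16 - \left(6 - -40\right)\right) = - 111 \left(-16 - \left(6 + 40\right)\right) = - 111 \left(-16 - 46\right) = \left(-111\right) \left(-62\right) = 6882$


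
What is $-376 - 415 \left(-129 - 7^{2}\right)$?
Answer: $73494$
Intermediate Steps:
$-376 - 415 \left(-129 - 7^{2}\right) = -376 - 415 \left(-129 - 49\right) = -376 - -73870 = -376 + 73870 = 73494$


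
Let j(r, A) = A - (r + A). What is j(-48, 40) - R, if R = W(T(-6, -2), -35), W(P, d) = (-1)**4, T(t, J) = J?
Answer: 47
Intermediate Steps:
W(P, d) = 1
R = 1
j(r, A) = -r (j(r, A) = A - (A + r) = A + (-A - r) = -r)
j(-48, 40) - R = -1*(-48) - 1*1 = 48 - 1 = 47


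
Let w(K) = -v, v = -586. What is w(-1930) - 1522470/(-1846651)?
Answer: 1083659956/1846651 ≈ 586.82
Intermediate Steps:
w(K) = 586 (w(K) = -1*(-586) = 586)
w(-1930) - 1522470/(-1846651) = 586 - 1522470/(-1846651) = 586 - 1522470*(-1)/1846651 = 586 - 1*(-1522470/1846651) = 586 + 1522470/1846651 = 1083659956/1846651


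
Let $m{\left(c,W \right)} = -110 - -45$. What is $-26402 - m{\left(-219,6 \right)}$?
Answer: $-26337$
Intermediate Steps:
$m{\left(c,W \right)} = -65$ ($m{\left(c,W \right)} = -110 + 45 = -65$)
$-26402 - m{\left(-219,6 \right)} = -26402 - -65 = -26402 + 65 = -26337$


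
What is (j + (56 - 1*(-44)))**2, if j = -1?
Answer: 9801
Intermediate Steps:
(j + (56 - 1*(-44)))**2 = (-1 + (56 - 1*(-44)))**2 = (-1 + (56 + 44))**2 = (-1 + 100)**2 = 99**2 = 9801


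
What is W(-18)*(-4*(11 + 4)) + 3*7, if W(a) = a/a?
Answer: -39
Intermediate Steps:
W(a) = 1
W(-18)*(-4*(11 + 4)) + 3*7 = 1*(-4*(11 + 4)) + 3*7 = 1*(-4*15) + 21 = 1*(-60) + 21 = -60 + 21 = -39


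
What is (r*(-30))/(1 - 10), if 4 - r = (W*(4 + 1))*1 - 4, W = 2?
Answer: -20/3 ≈ -6.6667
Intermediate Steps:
r = -2 (r = 4 - ((2*(4 + 1))*1 - 4) = 4 - ((2*5)*1 - 4) = 4 - (10*1 - 4) = 4 - (10 - 4) = 4 - 1*6 = 4 - 6 = -2)
(r*(-30))/(1 - 10) = (-2*(-30))/(1 - 10) = 60/(-9) = 60*(-1/9) = -20/3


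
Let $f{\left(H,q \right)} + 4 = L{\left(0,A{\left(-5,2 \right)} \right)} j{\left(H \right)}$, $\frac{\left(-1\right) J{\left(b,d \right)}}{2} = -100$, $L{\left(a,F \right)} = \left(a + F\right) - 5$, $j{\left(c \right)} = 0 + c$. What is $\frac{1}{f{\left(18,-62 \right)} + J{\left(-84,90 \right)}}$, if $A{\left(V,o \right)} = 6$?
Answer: $\frac{1}{214} \approx 0.0046729$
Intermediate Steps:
$j{\left(c \right)} = c$
$L{\left(a,F \right)} = -5 + F + a$ ($L{\left(a,F \right)} = \left(F + a\right) - 5 = -5 + F + a$)
$J{\left(b,d \right)} = 200$ ($J{\left(b,d \right)} = \left(-2\right) \left(-100\right) = 200$)
$f{\left(H,q \right)} = -4 + H$ ($f{\left(H,q \right)} = -4 + \left(-5 + 6 + 0\right) H = -4 + 1 H = -4 + H$)
$\frac{1}{f{\left(18,-62 \right)} + J{\left(-84,90 \right)}} = \frac{1}{\left(-4 + 18\right) + 200} = \frac{1}{14 + 200} = \frac{1}{214}$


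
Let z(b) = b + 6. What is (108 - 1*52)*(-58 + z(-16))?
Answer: -3808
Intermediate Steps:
z(b) = 6 + b
(108 - 1*52)*(-58 + z(-16)) = (108 - 1*52)*(-58 + (6 - 16)) = (108 - 52)*(-58 - 10) = 56*(-68) = -3808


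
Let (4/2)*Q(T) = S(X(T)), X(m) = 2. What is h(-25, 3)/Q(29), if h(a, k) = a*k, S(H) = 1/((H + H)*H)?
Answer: -1200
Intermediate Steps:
S(H) = 1/(2*H²) (S(H) = 1/(((2*H))*H) = (1/(2*H))/H = 1/(2*H²))
Q(T) = 1/16 (Q(T) = ((½)/2²)/2 = ((½)*(¼))/2 = (½)*(⅛) = 1/16)
h(-25, 3)/Q(29) = (-25*3)/(1/16) = -75*16 = -1200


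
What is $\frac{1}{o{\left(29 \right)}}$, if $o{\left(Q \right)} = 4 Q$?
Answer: $\frac{1}{116} \approx 0.0086207$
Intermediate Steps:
$\frac{1}{o{\left(29 \right)}} = \frac{1}{4 \cdot 29} = \frac{1}{116}$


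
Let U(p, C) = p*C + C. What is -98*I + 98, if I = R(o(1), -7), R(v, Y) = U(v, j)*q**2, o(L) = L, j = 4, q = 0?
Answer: 98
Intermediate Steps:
U(p, C) = C + C*p (U(p, C) = C*p + C = C + C*p)
R(v, Y) = 0 (R(v, Y) = (4*(1 + v))*0**2 = (4 + 4*v)*0 = 0)
I = 0
-98*I + 98 = -98*0 + 98 = 0 + 98 = 98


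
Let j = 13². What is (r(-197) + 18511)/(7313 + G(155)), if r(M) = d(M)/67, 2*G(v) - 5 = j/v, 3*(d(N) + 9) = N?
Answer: 576675485/227931387 ≈ 2.5300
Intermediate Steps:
d(N) = -9 + N/3
j = 169
G(v) = 5/2 + 169/(2*v) (G(v) = 5/2 + (169/v)/2 = 5/2 + 169/(2*v))
r(M) = -9/67 + M/201 (r(M) = (-9 + M/3)/67 = (-9 + M/3)*(1/67) = -9/67 + M/201)
(r(-197) + 18511)/(7313 + G(155)) = ((-9/67 + (1/201)*(-197)) + 18511)/(7313 + (½)*(169 + 5*155)/155) = ((-9/67 - 197/201) + 18511)/(7313 + (½)*(1/155)*(169 + 775)) = (-224/201 + 18511)/(7313 + (½)*(1/155)*944) = 3720487/(201*(7313 + 472/155)) = 3720487/(201*(1133987/155)) = (3720487/201)*(155/1133987) = 576675485/227931387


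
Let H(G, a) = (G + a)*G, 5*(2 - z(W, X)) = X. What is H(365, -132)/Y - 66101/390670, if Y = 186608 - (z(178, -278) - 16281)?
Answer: 14155122699/56600102170 ≈ 0.25009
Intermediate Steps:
z(W, X) = 2 - X/5
H(G, a) = G*(G + a)
Y = 1014157/5 (Y = 186608 - ((2 - ⅕*(-278)) - 16281) = 186608 - ((2 + 278/5) - 16281) = 186608 - (288/5 - 16281) = 186608 - 1*(-81117/5) = 186608 + 81117/5 = 1014157/5 ≈ 2.0283e+5)
H(365, -132)/Y - 66101/390670 = (365*(365 - 132))/(1014157/5) - 66101/390670 = (365*233)*(5/1014157) - 66101*1/390670 = 85045*(5/1014157) - 9443/55810 = 425225/1014157 - 9443/55810 = 14155122699/56600102170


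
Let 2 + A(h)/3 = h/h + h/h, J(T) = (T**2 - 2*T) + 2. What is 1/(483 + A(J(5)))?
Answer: 1/483 ≈ 0.0020704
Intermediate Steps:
J(T) = 2 + T**2 - 2*T
A(h) = 0 (A(h) = -6 + 3*(h/h + h/h) = -6 + 3*(1 + 1) = -6 + 3*2 = -6 + 6 = 0)
1/(483 + A(J(5))) = 1/(483 + 0) = 1/483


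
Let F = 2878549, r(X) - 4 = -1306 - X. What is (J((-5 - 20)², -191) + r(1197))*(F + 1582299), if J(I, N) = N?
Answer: -11999681120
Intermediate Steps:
r(X) = -1302 - X (r(X) = 4 + (-1306 - X) = -1302 - X)
(J((-5 - 20)², -191) + r(1197))*(F + 1582299) = (-191 + (-1302 - 1*1197))*(2878549 + 1582299) = (-191 + (-1302 - 1197))*4460848 = (-191 - 2499)*4460848 = -2690*4460848 = -11999681120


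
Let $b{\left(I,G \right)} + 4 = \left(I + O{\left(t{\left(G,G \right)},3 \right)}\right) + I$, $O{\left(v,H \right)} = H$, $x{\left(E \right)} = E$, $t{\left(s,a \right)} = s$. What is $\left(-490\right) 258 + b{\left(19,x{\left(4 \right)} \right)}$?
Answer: $-126383$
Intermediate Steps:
$b{\left(I,G \right)} = -1 + 2 I$ ($b{\left(I,G \right)} = -4 + \left(\left(I + 3\right) + I\right) = -4 + \left(\left(3 + I\right) + I\right) = -4 + \left(3 + 2 I\right) = -1 + 2 I$)
$\left(-490\right) 258 + b{\left(19,x{\left(4 \right)} \right)} = \left(-490\right) 258 + \left(-1 + 2 \cdot 19\right) = -126420 + \left(-1 + 38\right) = -126420 + 37 = -126383$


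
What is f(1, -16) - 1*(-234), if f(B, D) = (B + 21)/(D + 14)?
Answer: 223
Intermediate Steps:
f(B, D) = (21 + B)/(14 + D)
f(1, -16) - 1*(-234) = (21 + 1)/(14 - 16) - 1*(-234) = 22/(-2) + 234 = -1/2*22 + 234 = -11 + 234 = 223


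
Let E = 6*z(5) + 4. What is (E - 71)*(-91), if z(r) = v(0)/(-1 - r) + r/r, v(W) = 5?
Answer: 6006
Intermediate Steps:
z(r) = 1 + 5/(-1 - r) (z(r) = 5/(-1 - r) + r/r = 5/(-1 - r) + 1 = 1 + 5/(-1 - r))
E = 5 (E = 6*((-4 + 5)/(1 + 5)) + 4 = 6*(1/6) + 4 = 6*((⅙)*1) + 4 = 6*(⅙) + 4 = 1 + 4 = 5)
(E - 71)*(-91) = (5 - 71)*(-91) = -66*(-91) = 6006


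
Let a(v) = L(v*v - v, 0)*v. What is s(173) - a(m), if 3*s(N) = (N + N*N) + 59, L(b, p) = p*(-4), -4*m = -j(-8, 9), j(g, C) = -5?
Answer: 30161/3 ≈ 10054.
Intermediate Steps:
m = -5/4 (m = -(-1)*(-5)/4 = -¼*5 = -5/4 ≈ -1.2500)
L(b, p) = -4*p
a(v) = 0 (a(v) = (-4*0)*v = 0*v = 0)
s(N) = 59/3 + N/3 + N²/3 (s(N) = ((N + N*N) + 59)/3 = ((N + N²) + 59)/3 = (59 + N + N²)/3 = 59/3 + N/3 + N²/3)
s(173) - a(m) = (59/3 + (⅓)*173 + (⅓)*173²) - 1*0 = (59/3 + 173/3 + (⅓)*29929) + 0 = (59/3 + 173/3 + 29929/3) + 0 = 30161/3 + 0 = 30161/3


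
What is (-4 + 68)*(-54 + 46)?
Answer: -512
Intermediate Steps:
(-4 + 68)*(-54 + 46) = 64*(-8) = -512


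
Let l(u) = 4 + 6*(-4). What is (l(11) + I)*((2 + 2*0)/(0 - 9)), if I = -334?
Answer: 236/3 ≈ 78.667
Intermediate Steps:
l(u) = -20 (l(u) = 4 - 24 = -20)
(l(11) + I)*((2 + 2*0)/(0 - 9)) = (-20 - 334)*((2 + 2*0)/(0 - 9)) = -354*(2 + 0)/(-9) = -(-118)*2/3 = -354*(-2/9) = 236/3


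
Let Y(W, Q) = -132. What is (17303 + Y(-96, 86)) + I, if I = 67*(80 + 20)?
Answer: 23871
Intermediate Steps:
I = 6700 (I = 67*100 = 6700)
(17303 + Y(-96, 86)) + I = (17303 - 132) + 6700 = 17171 + 6700 = 23871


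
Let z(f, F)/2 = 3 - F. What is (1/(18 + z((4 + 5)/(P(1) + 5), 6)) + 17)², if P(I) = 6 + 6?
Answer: 42025/144 ≈ 291.84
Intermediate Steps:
P(I) = 12
z(f, F) = 6 - 2*F (z(f, F) = 2*(3 - F) = 6 - 2*F)
(1/(18 + z((4 + 5)/(P(1) + 5), 6)) + 17)² = (1/(18 + (6 - 2*6)) + 17)² = (1/(18 + (6 - 12)) + 17)² = (1/(18 - 6) + 17)² = (1/12 + 17)² = (205/12)² = 42025/144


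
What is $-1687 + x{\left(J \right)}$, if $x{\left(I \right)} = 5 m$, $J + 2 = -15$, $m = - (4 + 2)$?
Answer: $-1717$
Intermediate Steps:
$m = -6$ ($m = \left(-1\right) 6 = -6$)
$J = -17$ ($J = -2 - 15 = -17$)
$x{\left(I \right)} = -30$ ($x{\left(I \right)} = 5 \left(-6\right) = -30$)
$-1687 + x{\left(J \right)} = -1687 - 30 = -1717$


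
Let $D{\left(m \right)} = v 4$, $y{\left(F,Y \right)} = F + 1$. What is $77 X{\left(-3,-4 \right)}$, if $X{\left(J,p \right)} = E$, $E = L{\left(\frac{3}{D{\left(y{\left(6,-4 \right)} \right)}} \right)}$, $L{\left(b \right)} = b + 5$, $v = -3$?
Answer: $\frac{1463}{4} \approx 365.75$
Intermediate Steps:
$y{\left(F,Y \right)} = 1 + F$
$D{\left(m \right)} = -12$ ($D{\left(m \right)} = \left(-3\right) 4 = -12$)
$L{\left(b \right)} = 5 + b$
$E = \frac{19}{4}$ ($E = 5 + \frac{3}{-12} = 5 + 3 \left(- \frac{1}{12}\right) = 5 - \frac{1}{4} = \frac{19}{4} \approx 4.75$)
$X{\left(J,p \right)} = \frac{19}{4}$
$77 X{\left(-3,-4 \right)} = 77 \cdot \frac{19}{4} = \frac{1463}{4}$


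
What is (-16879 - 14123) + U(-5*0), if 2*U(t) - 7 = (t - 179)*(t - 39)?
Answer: -27508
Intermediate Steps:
U(t) = 7/2 + (-179 + t)*(-39 + t)/2 (U(t) = 7/2 + ((t - 179)*(t - 39))/2 = 7/2 + ((-179 + t)*(-39 + t))/2 = 7/2 + (-179 + t)*(-39 + t)/2)
(-16879 - 14123) + U(-5*0) = (-16879 - 14123) + (3494 + (-5*0)²/2 - (-545)*0) = -31002 + (3494 + (½)*0² - 109*0) = -31002 + (3494 + (½)*0 + 0) = -31002 + (3494 + 0 + 0) = -31002 + 3494 = -27508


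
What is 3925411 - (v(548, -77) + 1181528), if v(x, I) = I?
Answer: 2743960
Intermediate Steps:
3925411 - (v(548, -77) + 1181528) = 3925411 - (-77 + 1181528) = 3925411 - 1*1181451 = 3925411 - 1181451 = 2743960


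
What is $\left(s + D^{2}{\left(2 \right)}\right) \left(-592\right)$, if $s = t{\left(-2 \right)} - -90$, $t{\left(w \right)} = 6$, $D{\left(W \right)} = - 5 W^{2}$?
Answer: $-293632$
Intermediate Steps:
$s = 96$ ($s = 6 - -90 = 6 + 90 = 96$)
$\left(s + D^{2}{\left(2 \right)}\right) \left(-592\right) = \left(96 + \left(- 5 \cdot 2^{2}\right)^{2}\right) \left(-592\right) = \left(96 + \left(\left(-5\right) 4\right)^{2}\right) \left(-592\right) = \left(96 + \left(-20\right)^{2}\right) \left(-592\right) = \left(96 + 400\right) \left(-592\right) = 496 \left(-592\right) = -293632$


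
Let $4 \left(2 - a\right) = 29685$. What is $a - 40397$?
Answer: $- \frac{191265}{4} \approx -47816.0$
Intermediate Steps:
$a = - \frac{29677}{4}$ ($a = 2 - \frac{29685}{4} = - \frac{29677}{4} \approx -7419.3$)
$a - 40397 = - \frac{29677}{4} - 40397 = - \frac{191265}{4}$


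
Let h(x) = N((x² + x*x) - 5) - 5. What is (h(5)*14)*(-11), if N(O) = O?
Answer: -6160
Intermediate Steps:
h(x) = -10 + 2*x² (h(x) = ((x² + x*x) - 5) - 5 = ((x² + x²) - 5) - 5 = (2*x² - 5) - 5 = (-5 + 2*x²) - 5 = -10 + 2*x²)
(h(5)*14)*(-11) = ((-10 + 2*5²)*14)*(-11) = ((-10 + 2*25)*14)*(-11) = ((-10 + 50)*14)*(-11) = (40*14)*(-11) = 560*(-11) = -6160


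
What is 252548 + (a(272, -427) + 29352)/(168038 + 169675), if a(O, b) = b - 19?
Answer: 85288771630/337713 ≈ 2.5255e+5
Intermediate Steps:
a(O, b) = -19 + b
252548 + (a(272, -427) + 29352)/(168038 + 169675) = 252548 + ((-19 - 427) + 29352)/(168038 + 169675) = 252548 + (-446 + 29352)/337713 = 252548 + 28906*(1/337713) = 252548 + 28906/337713 = 85288771630/337713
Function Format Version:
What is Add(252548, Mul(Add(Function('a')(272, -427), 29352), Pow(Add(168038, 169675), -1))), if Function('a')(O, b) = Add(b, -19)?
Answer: Rational(85288771630, 337713) ≈ 2.5255e+5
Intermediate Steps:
Function('a')(O, b) = Add(-19, b)
Add(252548, Mul(Add(Function('a')(272, -427), 29352), Pow(Add(168038, 169675), -1))) = Add(252548, Mul(Add(Add(-19, -427), 29352), Pow(Add(168038, 169675), -1))) = Add(252548, Mul(Add(-446, 29352), Pow(337713, -1))) = Add(252548, Mul(28906, Rational(1, 337713))) = Add(252548, Rational(28906, 337713)) = Rational(85288771630, 337713)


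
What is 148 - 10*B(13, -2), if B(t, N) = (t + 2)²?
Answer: -2102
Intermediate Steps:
B(t, N) = (2 + t)²
148 - 10*B(13, -2) = 148 - 10*(2 + 13)² = 148 - 10*15² = 148 - 10*225 = 148 - 2250 = -2102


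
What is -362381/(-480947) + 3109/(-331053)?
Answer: 118472052970/159218947191 ≈ 0.74408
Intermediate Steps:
-362381/(-480947) + 3109/(-331053) = -362381*(-1/480947) + 3109*(-1/331053) = 362381/480947 - 3109/331053 = 118472052970/159218947191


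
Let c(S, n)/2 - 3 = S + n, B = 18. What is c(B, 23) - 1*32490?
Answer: -32402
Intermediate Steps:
c(S, n) = 6 + 2*S + 2*n (c(S, n) = 6 + 2*(S + n) = 6 + (2*S + 2*n) = 6 + 2*S + 2*n)
c(B, 23) - 1*32490 = (6 + 2*18 + 2*23) - 1*32490 = (6 + 36 + 46) - 32490 = 88 - 32490 = -32402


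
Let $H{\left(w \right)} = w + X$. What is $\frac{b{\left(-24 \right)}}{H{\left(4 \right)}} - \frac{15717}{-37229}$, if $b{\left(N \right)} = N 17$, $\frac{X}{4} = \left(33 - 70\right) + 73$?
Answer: $- \frac{3215829}{1377473} \approx -2.3346$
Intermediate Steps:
$X = 144$ ($X = 4 \left(\left(33 - 70\right) + 73\right) = 4 \left(-37 + 73\right) = 4 \cdot 36 = 144$)
$b{\left(N \right)} = 17 N$
$H{\left(w \right)} = 144 + w$ ($H{\left(w \right)} = w + 144 = 144 + w$)
$\frac{b{\left(-24 \right)}}{H{\left(4 \right)}} - \frac{15717}{-37229} = \frac{17 \left(-24\right)}{144 + 4} - \frac{15717}{-37229} = - \frac{408}{148} - - \frac{15717}{37229} = \left(-408\right) \frac{1}{148} + \frac{15717}{37229} = - \frac{102}{37} + \frac{15717}{37229} = - \frac{3215829}{1377473}$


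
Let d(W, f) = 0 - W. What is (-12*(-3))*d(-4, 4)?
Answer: 144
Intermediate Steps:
d(W, f) = -W
(-12*(-3))*d(-4, 4) = (-12*(-3))*(-1*(-4)) = 36*4 = 144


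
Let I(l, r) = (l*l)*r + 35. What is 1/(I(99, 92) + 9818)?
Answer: 1/911545 ≈ 1.0970e-6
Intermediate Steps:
I(l, r) = 35 + r*l**2 (I(l, r) = l**2*r + 35 = r*l**2 + 35 = 35 + r*l**2)
1/(I(99, 92) + 9818) = 1/((35 + 92*99**2) + 9818) = 1/((35 + 92*9801) + 9818) = 1/((35 + 901692) + 9818) = 1/(901727 + 9818) = 1/911545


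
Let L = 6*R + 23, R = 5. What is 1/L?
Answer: 1/53 ≈ 0.018868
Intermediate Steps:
L = 53 (L = 6*5 + 23 = 30 + 23 = 53)
1/L = 1/53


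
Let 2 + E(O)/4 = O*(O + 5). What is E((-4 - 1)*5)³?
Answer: 7904383488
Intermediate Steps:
E(O) = -8 + 4*O*(5 + O) (E(O) = -8 + 4*(O*(O + 5)) = -8 + 4*(O*(5 + O)) = -8 + 4*O*(5 + O))
E((-4 - 1)*5)³ = (-8 + 4*((-4 - 1)*5)² + 20*((-4 - 1)*5))³ = (-8 + 4*(-5*5)² + 20*(-5*5))³ = (-8 + 4*(-25)² + 20*(-25))³ = (-8 + 4*625 - 500)³ = (-8 + 2500 - 500)³ = 1992³ = 7904383488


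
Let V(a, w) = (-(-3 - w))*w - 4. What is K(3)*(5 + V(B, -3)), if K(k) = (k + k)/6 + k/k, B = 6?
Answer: 2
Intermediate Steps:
K(k) = 1 + k/3 (K(k) = (2*k)*(1/6) + 1 = k/3 + 1 = 1 + k/3)
V(a, w) = -4 + w*(3 + w) (V(a, w) = (3 + w)*w - 4 = w*(3 + w) - 4 = -4 + w*(3 + w))
K(3)*(5 + V(B, -3)) = (1 + (1/3)*3)*(5 + (-4 + (-3)**2 + 3*(-3))) = (1 + 1)*(5 + (-4 + 9 - 9)) = 2*(5 - 4) = 2*1 = 2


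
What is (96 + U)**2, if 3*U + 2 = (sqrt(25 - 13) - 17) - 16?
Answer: 64021/9 + 1012*sqrt(3)/9 ≈ 7308.2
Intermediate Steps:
U = -35/3 + 2*sqrt(3)/3 (U = -2/3 + ((sqrt(25 - 13) - 17) - 16)/3 = -2/3 + ((sqrt(12) - 17) - 16)/3 = -2/3 + ((2*sqrt(3) - 17) - 16)/3 = -2/3 + ((-17 + 2*sqrt(3)) - 16)/3 = -2/3 + (-33 + 2*sqrt(3))/3 = -2/3 + (-11 + 2*sqrt(3)/3) = -35/3 + 2*sqrt(3)/3 ≈ -10.512)
(96 + U)**2 = (96 + (-35/3 + 2*sqrt(3)/3))**2 = (253/3 + 2*sqrt(3)/3)**2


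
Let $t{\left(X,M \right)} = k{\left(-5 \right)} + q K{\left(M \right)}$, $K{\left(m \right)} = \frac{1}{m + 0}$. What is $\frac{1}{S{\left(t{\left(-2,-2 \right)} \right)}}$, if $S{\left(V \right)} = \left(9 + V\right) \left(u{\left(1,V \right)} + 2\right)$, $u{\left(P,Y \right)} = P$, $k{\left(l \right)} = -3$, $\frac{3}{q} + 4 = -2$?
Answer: $\frac{4}{75} \approx 0.053333$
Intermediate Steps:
$q = - \frac{1}{2}$ ($q = \frac{3}{-4 - 2} = \frac{3}{-6} = 3 \left(- \frac{1}{6}\right) = - \frac{1}{2} \approx -0.5$)
$K{\left(m \right)} = \frac{1}{m}$
$t{\left(X,M \right)} = -3 - \frac{1}{2 M}$
$S{\left(V \right)} = 27 + 3 V$ ($S{\left(V \right)} = \left(9 + V\right) \left(1 + 2\right) = \left(9 + V\right) 3 = 27 + 3 V$)
$\frac{1}{S{\left(t{\left(-2,-2 \right)} \right)}} = \frac{1}{27 + 3 \left(-3 - \frac{1}{2 \left(-2\right)}\right)} = \frac{1}{27 + 3 \left(-3 - - \frac{1}{4}\right)} = \frac{1}{27 + 3 \left(-3 + \frac{1}{4}\right)} = \frac{1}{27 + 3 \left(- \frac{11}{4}\right)} = \frac{1}{27 - \frac{33}{4}} = \frac{1}{\frac{75}{4}} = \frac{4}{75}$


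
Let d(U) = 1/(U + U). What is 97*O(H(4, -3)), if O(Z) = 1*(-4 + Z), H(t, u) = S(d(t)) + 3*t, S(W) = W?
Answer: 6305/8 ≈ 788.13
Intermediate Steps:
d(U) = 1/(2*U)
H(t, u) = 1/(2*t) + 3*t
O(Z) = -4 + Z
97*O(H(4, -3)) = 97*(-4 + ((½)/4 + 3*4)) = 97*(-4 + ((½)*(¼) + 12)) = 97*(-4 + (⅛ + 12)) = 97*(-4 + 97/8) = 97*(65/8) = 6305/8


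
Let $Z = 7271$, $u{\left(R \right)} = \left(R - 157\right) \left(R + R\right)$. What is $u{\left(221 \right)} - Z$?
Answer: $21017$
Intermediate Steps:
$u{\left(R \right)} = 2 R \left(-157 + R\right)$ ($u{\left(R \right)} = \left(-157 + R\right) 2 R = 2 R \left(-157 + R\right)$)
$u{\left(221 \right)} - Z = 2 \cdot 221 \left(-157 + 221\right) - 7271 = 2 \cdot 221 \cdot 64 - 7271 = 28288 - 7271 = 21017$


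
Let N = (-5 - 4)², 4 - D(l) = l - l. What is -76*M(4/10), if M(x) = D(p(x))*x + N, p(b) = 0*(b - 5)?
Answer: -31388/5 ≈ -6277.6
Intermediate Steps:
p(b) = 0 (p(b) = 0*(-5 + b) = 0)
D(l) = 4 (D(l) = 4 - (l - l) = 4 - 1*0 = 4 + 0 = 4)
N = 81 (N = (-9)² = 81)
M(x) = 81 + 4*x (M(x) = 4*x + 81 = 81 + 4*x)
-76*M(4/10) = -76*(81 + 4*(4/10)) = -76*(81 + 4*(4*(⅒))) = -76*(81 + 4*(⅖)) = -76*(81 + 8/5) = -76*413/5 = -31388/5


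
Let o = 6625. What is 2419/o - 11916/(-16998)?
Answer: 20010277/18768625 ≈ 1.0662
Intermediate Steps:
2419/o - 11916/(-16998) = 2419/6625 - 11916/(-16998) = 2419*(1/6625) - 11916*(-1/16998) = 2419/6625 + 1986/2833 = 20010277/18768625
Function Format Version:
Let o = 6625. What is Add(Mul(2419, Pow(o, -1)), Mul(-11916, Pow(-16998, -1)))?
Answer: Rational(20010277, 18768625) ≈ 1.0662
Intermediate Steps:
Add(Mul(2419, Pow(o, -1)), Mul(-11916, Pow(-16998, -1))) = Add(Mul(2419, Pow(6625, -1)), Mul(-11916, Pow(-16998, -1))) = Add(Mul(2419, Rational(1, 6625)), Mul(-11916, Rational(-1, 16998))) = Add(Rational(2419, 6625), Rational(1986, 2833)) = Rational(20010277, 18768625)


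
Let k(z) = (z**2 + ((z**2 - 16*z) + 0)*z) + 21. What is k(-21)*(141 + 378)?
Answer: -8228745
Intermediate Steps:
k(z) = 21 + z**2 + z*(z**2 - 16*z) (k(z) = (z**2 + (z**2 - 16*z)*z) + 21 = (z**2 + z*(z**2 - 16*z)) + 21 = 21 + z**2 + z*(z**2 - 16*z))
k(-21)*(141 + 378) = (21 + (-21)**3 - 15*(-21)**2)*(141 + 378) = (21 - 9261 - 15*441)*519 = (21 - 9261 - 6615)*519 = -15855*519 = -8228745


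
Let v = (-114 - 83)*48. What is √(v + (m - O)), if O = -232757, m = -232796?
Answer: 3*I*√1055 ≈ 97.442*I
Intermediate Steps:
v = -9456 (v = -197*48 = -9456)
√(v + (m - O)) = √(-9456 + (-232796 - 1*(-232757))) = √(-9456 + (-232796 + 232757)) = √(-9456 - 39) = √(-9495) = 3*I*√1055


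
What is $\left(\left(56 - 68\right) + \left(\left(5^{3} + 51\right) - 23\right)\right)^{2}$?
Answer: $19881$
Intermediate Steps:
$\left(\left(56 - 68\right) + \left(\left(5^{3} + 51\right) - 23\right)\right)^{2} = \left(-12 + \left(\left(125 + 51\right) - 23\right)\right)^{2} = \left(-12 + \left(176 - 23\right)\right)^{2} = \left(-12 + 153\right)^{2} = 141^{2} = 19881$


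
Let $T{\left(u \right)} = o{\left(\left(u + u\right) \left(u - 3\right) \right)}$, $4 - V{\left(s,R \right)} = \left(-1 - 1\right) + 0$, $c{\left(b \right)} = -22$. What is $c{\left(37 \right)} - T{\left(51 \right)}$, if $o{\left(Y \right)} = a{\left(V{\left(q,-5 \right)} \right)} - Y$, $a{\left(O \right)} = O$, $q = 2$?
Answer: $4868$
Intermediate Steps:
$V{\left(s,R \right)} = 6$ ($V{\left(s,R \right)} = 4 - \left(\left(-1 - 1\right) + 0\right) = 4 - \left(-2 + 0\right) = 4 - -2 = 4 + 2 = 6$)
$o{\left(Y \right)} = 6 - Y$
$T{\left(u \right)} = 6 - 2 u \left(-3 + u\right)$ ($T{\left(u \right)} = 6 - \left(u + u\right) \left(u - 3\right) = 6 - 2 u \left(-3 + u\right)$)
$c{\left(37 \right)} - T{\left(51 \right)} = -22 - \left(6 - 102 \left(-3 + 51\right)\right) = -22 - \left(6 - 102 \cdot 48\right) = -22 - \left(6 - 4896\right) = -22 - -4890 = -22 + 4890 = 4868$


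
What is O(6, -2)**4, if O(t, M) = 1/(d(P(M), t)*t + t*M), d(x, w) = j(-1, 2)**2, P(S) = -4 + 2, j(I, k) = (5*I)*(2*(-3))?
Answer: 1/842772484935936 ≈ 1.1866e-15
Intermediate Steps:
j(I, k) = -30*I (j(I, k) = (5*I)*(-6) = -30*I)
P(S) = -2
d(x, w) = 900 (d(x, w) = (-30*(-1))**2 = 30**2 = 900)
O(t, M) = 1/(900*t + M*t) (O(t, M) = 1/(900*t + t*M) = 1/(900*t + M*t))
O(6, -2)**4 = (1/(6*(900 - 2)))**4 = ((1/6)/898)**4 = ((1/6)*(1/898))**4 = (1/5388)**4 = 1/842772484935936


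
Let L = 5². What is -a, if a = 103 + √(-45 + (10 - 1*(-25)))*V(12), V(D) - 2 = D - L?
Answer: -103 + 11*I*√10 ≈ -103.0 + 34.785*I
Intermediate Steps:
L = 25
V(D) = -23 + D (V(D) = 2 + (D - 1*25) = 2 + (D - 25) = 2 + (-25 + D) = -23 + D)
a = 103 - 11*I*√10 (a = 103 + √(-45 + (10 - 1*(-25)))*(-23 + 12) = 103 + √(-45 + (10 + 25))*(-11) = 103 + √(-45 + 35)*(-11) = 103 + √(-10)*(-11) = 103 + (I*√10)*(-11) = 103 - 11*I*√10 ≈ 103.0 - 34.785*I)
-a = -(103 - 11*I*√10) = -103 + 11*I*√10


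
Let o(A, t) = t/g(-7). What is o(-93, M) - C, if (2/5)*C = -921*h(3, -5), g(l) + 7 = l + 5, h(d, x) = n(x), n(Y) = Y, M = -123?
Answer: -68993/6 ≈ -11499.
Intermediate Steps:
h(d, x) = x
g(l) = -2 + l (g(l) = -7 + (l + 5) = -7 + (5 + l) = -2 + l)
o(A, t) = -t/9 (o(A, t) = t/(-2 - 7) = t/(-9) = t*(-⅑) = -t/9)
C = 23025/2 (C = 5*(-921*(-5))/2 = (5/2)*4605 = 23025/2 ≈ 11513.)
o(-93, M) - C = -⅑*(-123) - 1*23025/2 = 41/3 - 23025/2 = -68993/6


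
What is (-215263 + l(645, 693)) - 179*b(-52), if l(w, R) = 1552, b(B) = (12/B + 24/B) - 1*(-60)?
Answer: -2916252/13 ≈ -2.2433e+5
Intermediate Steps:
b(B) = 60 + 36/B (b(B) = 36/B + 60 = 60 + 36/B)
(-215263 + l(645, 693)) - 179*b(-52) = (-215263 + 1552) - 179*(60 + 36/(-52)) = -213711 - 179*(60 + 36*(-1/52)) = -213711 - 179*(60 - 9/13) = -213711 - 179*771/13 = -213711 - 138009/13 = -2916252/13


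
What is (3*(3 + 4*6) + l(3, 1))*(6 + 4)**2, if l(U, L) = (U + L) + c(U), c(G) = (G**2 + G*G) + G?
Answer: 10600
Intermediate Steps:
c(G) = G + 2*G**2 (c(G) = (G**2 + G**2) + G = 2*G**2 + G = G + 2*G**2)
l(U, L) = L + U + U*(1 + 2*U) (l(U, L) = (U + L) + U*(1 + 2*U) = (L + U) + U*(1 + 2*U) = L + U + U*(1 + 2*U))
(3*(3 + 4*6) + l(3, 1))*(6 + 4)**2 = (3*(3 + 4*6) + (1 + 3 + 3*(1 + 2*3)))*(6 + 4)**2 = (3*(3 + 24) + (1 + 3 + 3*(1 + 6)))*10**2 = (3*27 + (1 + 3 + 3*7))*100 = (81 + (1 + 3 + 21))*100 = (81 + 25)*100 = 106*100 = 10600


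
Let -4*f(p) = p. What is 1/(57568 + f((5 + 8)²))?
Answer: 4/230103 ≈ 1.7384e-5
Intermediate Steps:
f(p) = -p/4
1/(57568 + f((5 + 8)²)) = 1/(57568 - (5 + 8)²/4) = 1/(57568 - ¼*13²) = 1/(57568 - ¼*169) = 1/(57568 - 169/4) = 1/(230103/4) = 4/230103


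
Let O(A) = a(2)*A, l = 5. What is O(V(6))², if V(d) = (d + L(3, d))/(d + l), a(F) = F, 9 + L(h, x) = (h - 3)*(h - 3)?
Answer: 36/121 ≈ 0.29752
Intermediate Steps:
L(h, x) = -9 + (-3 + h)² (L(h, x) = -9 + (h - 3)*(h - 3) = -9 + (-3 + h)*(-3 + h) = -9 + (-3 + h)²)
V(d) = (-9 + d)/(5 + d) (V(d) = (d + 3*(-6 + 3))/(d + 5) = (d + 3*(-3))/(5 + d) = (d - 9)/(5 + d) = (-9 + d)/(5 + d))
O(A) = 2*A
O(V(6))² = (2*((-9 + 6)/(5 + 6)))² = (2*(-3/11))² = (-6/11)² = 36/121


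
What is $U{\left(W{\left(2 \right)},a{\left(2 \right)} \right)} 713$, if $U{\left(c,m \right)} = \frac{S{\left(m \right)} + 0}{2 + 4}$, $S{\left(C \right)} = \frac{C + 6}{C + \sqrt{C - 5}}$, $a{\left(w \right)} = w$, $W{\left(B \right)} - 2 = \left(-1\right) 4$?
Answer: $\frac{5704}{21} - \frac{2852 i \sqrt{3}}{21} \approx 271.62 - 235.23 i$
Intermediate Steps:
$W{\left(B \right)} = -2$ ($W{\left(B \right)} = 2 - 4 = -2$)
$S{\left(C \right)} = \frac{6 + C}{C + \sqrt{-5 + C}}$
$U{\left(c,m \right)} = \frac{6 + m}{6 \left(m + \sqrt{-5 + m}\right)}$ ($U{\left(c,m \right)} = \frac{\frac{6 + m}{m + \sqrt{-5 + m}} + 0}{2 + 4} = \frac{\frac{1}{m + \sqrt{-5 + m}} \left(6 + m\right)}{6} = \frac{6 + m}{m + \sqrt{-5 + m}} \frac{1}{6} = \frac{6 + m}{6 \left(m + \sqrt{-5 + m}\right)}$)
$U{\left(W{\left(2 \right)},a{\left(2 \right)} \right)} 713 = \frac{1 + \frac{1}{6} \cdot 2}{2 + \sqrt{-5 + 2}} \cdot 713 = \frac{1 + \frac{1}{3}}{2 + \sqrt{-3}} \cdot 713 = \frac{1}{2 + i \sqrt{3}} \cdot \frac{4}{3} \cdot 713 = \frac{4}{3 \left(2 + i \sqrt{3}\right)} 713 = \frac{2852}{3 \left(2 + i \sqrt{3}\right)}$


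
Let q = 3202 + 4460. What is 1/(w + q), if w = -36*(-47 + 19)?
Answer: 1/8670 ≈ 0.00011534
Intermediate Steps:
q = 7662
w = 1008 (w = -36*(-28) = 1008)
1/(w + q) = 1/(1008 + 7662) = 1/8670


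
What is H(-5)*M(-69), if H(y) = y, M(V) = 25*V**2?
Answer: -595125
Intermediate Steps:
H(-5)*M(-69) = -125*(-69)**2 = -125*4761 = -5*119025 = -595125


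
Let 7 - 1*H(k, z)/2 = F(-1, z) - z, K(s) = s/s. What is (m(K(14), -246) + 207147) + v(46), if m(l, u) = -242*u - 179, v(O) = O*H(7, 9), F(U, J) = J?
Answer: 267144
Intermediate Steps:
K(s) = 1
H(k, z) = 14 (H(k, z) = 14 - 2*(z - z) = 14 - 2*0 = 14 + 0 = 14)
v(O) = 14*O (v(O) = O*14 = 14*O)
m(l, u) = -179 - 242*u
(m(K(14), -246) + 207147) + v(46) = ((-179 - 242*(-246)) + 207147) + 14*46 = ((-179 + 59532) + 207147) + 644 = (59353 + 207147) + 644 = 266500 + 644 = 267144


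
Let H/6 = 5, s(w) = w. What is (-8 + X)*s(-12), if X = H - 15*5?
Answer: 636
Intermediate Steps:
H = 30 (H = 6*5 = 30)
X = -45 (X = 30 - 15*5 = 30 - 5*15 = 30 - 75 = -45)
(-8 + X)*s(-12) = (-8 - 45)*(-12) = -53*(-12) = 636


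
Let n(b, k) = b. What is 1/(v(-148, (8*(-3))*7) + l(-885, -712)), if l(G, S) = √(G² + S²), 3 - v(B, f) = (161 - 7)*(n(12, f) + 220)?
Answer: -35725/1274985456 - √1290169/1274985456 ≈ -2.8911e-5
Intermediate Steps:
v(B, f) = -35725 (v(B, f) = 3 - (161 - 7)*(12 + 220) = 3 - 154*232 = 3 - 1*35728 = 3 - 35728 = -35725)
1/(v(-148, (8*(-3))*7) + l(-885, -712)) = 1/(-35725 + √((-885)² + (-712)²)) = 1/(-35725 + √(783225 + 506944)) = 1/(-35725 + √1290169)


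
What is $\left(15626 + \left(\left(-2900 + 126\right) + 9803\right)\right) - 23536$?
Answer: $-881$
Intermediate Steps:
$\left(15626 + \left(\left(-2900 + 126\right) + 9803\right)\right) - 23536 = \left(15626 + \left(-2774 + 9803\right)\right) - 23536 = \left(15626 + 7029\right) - 23536 = 22655 - 23536 = -881$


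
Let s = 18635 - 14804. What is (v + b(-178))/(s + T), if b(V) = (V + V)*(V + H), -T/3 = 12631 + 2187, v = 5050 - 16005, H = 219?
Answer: 8517/13541 ≈ 0.62898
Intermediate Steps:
v = -10955
T = -44454 (T = -3*(12631 + 2187) = -3*14818 = -44454)
b(V) = 2*V*(219 + V) (b(V) = (V + V)*(V + 219) = (2*V)*(219 + V) = 2*V*(219 + V))
s = 3831
(v + b(-178))/(s + T) = (-10955 + 2*(-178)*(219 - 178))/(3831 - 44454) = (-10955 + 2*(-178)*41)/(-40623) = (-10955 - 14596)*(-1/40623) = -25551*(-1/40623) = 8517/13541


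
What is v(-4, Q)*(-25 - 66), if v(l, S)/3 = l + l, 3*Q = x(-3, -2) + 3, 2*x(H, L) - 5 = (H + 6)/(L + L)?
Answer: 2184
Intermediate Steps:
x(H, L) = 5/2 + (6 + H)/(4*L) (x(H, L) = 5/2 + ((H + 6)/(L + L))/2 = 5/2 + ((6 + H)/((2*L)))/2 = 5/2 + ((6 + H)*(1/(2*L)))/2 = 5/2 + ((6 + H)/(2*L))/2 = 5/2 + (6 + H)/(4*L))
Q = 41/24 (Q = ((¼)*(6 - 3 + 10*(-2))/(-2) + 3)/3 = ((¼)*(-½)*(6 - 3 - 20) + 3)/3 = ((¼)*(-½)*(-17) + 3)/3 = (17/8 + 3)/3 = (⅓)*(41/8) = 41/24 ≈ 1.7083)
v(l, S) = 6*l (v(l, S) = 3*(l + l) = 3*(2*l) = 6*l)
v(-4, Q)*(-25 - 66) = (6*(-4))*(-25 - 66) = -24*(-91) = 2184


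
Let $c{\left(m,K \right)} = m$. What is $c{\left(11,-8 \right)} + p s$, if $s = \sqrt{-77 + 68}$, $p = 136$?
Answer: $11 + 408 i \approx 11.0 + 408.0 i$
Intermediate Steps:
$s = 3 i$ ($s = \sqrt{-9} = 3 i \approx 3.0 i$)
$c{\left(11,-8 \right)} + p s = 11 + 136 \cdot 3 i = 11 + 408 i$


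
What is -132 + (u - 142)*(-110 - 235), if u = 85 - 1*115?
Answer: 59208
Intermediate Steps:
u = -30 (u = 85 - 115 = -30)
-132 + (u - 142)*(-110 - 235) = -132 + (-30 - 142)*(-110 - 235) = -132 - 172*(-345) = -132 + 59340 = 59208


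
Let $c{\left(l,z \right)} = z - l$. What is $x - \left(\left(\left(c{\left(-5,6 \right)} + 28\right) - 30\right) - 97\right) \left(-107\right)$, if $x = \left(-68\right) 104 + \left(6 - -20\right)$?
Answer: $-16462$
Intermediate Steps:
$x = -7046$ ($x = -7072 + \left(6 + 20\right) = -7072 + 26 = -7046$)
$x - \left(\left(\left(c{\left(-5,6 \right)} + 28\right) - 30\right) - 97\right) \left(-107\right) = -7046 - \left(\left(\left(\left(6 - -5\right) + 28\right) - 30\right) - 97\right) \left(-107\right) = -7046 - \left(\left(\left(\left(6 + 5\right) + 28\right) - 30\right) - 97\right) \left(-107\right) = -7046 - \left(\left(\left(11 + 28\right) - 30\right) - 97\right) \left(-107\right) = -7046 - \left(\left(39 - 30\right) - 97\right) \left(-107\right) = -7046 - \left(9 - 97\right) \left(-107\right) = -7046 - \left(-88\right) \left(-107\right) = -7046 - 9416 = -16462$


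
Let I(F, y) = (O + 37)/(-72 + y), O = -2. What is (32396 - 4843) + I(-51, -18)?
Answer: 495947/18 ≈ 27553.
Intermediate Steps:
I(F, y) = 35/(-72 + y) (I(F, y) = (-2 + 37)/(-72 + y) = 35/(-72 + y))
(32396 - 4843) + I(-51, -18) = (32396 - 4843) + 35/(-72 - 18) = 27553 + 35/(-90) = 27553 + 35*(-1/90) = 27553 - 7/18 = 495947/18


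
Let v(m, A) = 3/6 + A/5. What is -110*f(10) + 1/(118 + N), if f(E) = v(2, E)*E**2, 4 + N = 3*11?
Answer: -4042499/147 ≈ -27500.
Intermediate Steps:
N = 29 (N = -4 + 3*11 = -4 + 33 = 29)
v(m, A) = 1/2 + A/5 (v(m, A) = 3*(1/6) + A*(1/5) = 1/2 + A/5)
f(E) = E**2*(1/2 + E/5) (f(E) = (1/2 + E/5)*E**2 = E**2*(1/2 + E/5))
-110*f(10) + 1/(118 + N) = -11*10**2*(5 + 2*10) + 1/(118 + 29) = -11*100*(5 + 20) + 1/147 = -11*100*25 + 1/147 = -110*250 + 1/147 = -27500 + 1/147 = -4042499/147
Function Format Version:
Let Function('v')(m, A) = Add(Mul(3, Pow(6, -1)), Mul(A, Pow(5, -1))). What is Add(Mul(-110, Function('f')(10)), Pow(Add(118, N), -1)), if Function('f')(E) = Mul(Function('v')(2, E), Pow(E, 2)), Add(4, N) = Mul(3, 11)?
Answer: Rational(-4042499, 147) ≈ -27500.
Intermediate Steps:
N = 29 (N = Add(-4, Mul(3, 11)) = Add(-4, 33) = 29)
Function('v')(m, A) = Add(Rational(1, 2), Mul(Rational(1, 5), A)) (Function('v')(m, A) = Add(Mul(3, Rational(1, 6)), Mul(A, Rational(1, 5))) = Add(Rational(1, 2), Mul(Rational(1, 5), A)))
Function('f')(E) = Mul(Pow(E, 2), Add(Rational(1, 2), Mul(Rational(1, 5), E))) (Function('f')(E) = Mul(Add(Rational(1, 2), Mul(Rational(1, 5), E)), Pow(E, 2)) = Mul(Pow(E, 2), Add(Rational(1, 2), Mul(Rational(1, 5), E))))
Add(Mul(-110, Function('f')(10)), Pow(Add(118, N), -1)) = Add(Mul(-110, Mul(Rational(1, 10), Pow(10, 2), Add(5, Mul(2, 10)))), Pow(Add(118, 29), -1)) = Add(Mul(-110, Mul(Rational(1, 10), 100, Add(5, 20))), Pow(147, -1)) = Add(Mul(-110, Mul(Rational(1, 10), 100, 25)), Rational(1, 147)) = Add(Mul(-110, 250), Rational(1, 147)) = Add(-27500, Rational(1, 147)) = Rational(-4042499, 147)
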